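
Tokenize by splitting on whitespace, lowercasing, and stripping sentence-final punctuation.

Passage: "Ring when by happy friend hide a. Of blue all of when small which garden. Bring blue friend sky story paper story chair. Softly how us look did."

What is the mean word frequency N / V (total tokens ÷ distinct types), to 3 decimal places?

N = 28 tokens, V = 23 types.
Mean frequency = N / V = 28 / 23 = 1.217

1.217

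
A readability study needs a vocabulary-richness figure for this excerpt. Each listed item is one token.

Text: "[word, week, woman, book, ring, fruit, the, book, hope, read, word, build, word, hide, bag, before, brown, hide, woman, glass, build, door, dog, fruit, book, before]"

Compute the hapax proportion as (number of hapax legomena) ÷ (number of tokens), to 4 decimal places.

Frequencies: word:3, book:3, woman:2, fruit:2, build:2, hide:2, before:2, week:1, ring:1, the:1, hope:1, read:1, bag:1, brown:1, glass:1, door:1, dog:1
Hapax count = 10; token count = 26.
Ratio = 10 / 26 = 0.3846

0.3846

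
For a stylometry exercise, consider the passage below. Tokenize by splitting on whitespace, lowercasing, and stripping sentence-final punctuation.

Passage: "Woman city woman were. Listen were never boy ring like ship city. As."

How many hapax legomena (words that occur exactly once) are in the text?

7

Frequencies: woman:2, city:2, were:2, listen:1, never:1, boy:1, ring:1, like:1, ship:1, as:1
Hapax (freq=1): as, boy, like, listen, never, ring, ship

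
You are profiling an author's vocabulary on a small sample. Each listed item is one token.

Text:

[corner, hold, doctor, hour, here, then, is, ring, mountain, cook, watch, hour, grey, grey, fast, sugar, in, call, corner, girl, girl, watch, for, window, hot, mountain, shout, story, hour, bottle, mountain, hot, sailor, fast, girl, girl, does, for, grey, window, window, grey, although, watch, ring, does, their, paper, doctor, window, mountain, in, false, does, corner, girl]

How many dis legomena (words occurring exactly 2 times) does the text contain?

6

Frequencies: girl:5, mountain:4, grey:4, window:4, corner:3, hour:3, watch:3, does:3, doctor:2, ring:2, fast:2, in:2, for:2, hot:2, hold:1, here:1, then:1, is:1, cook:1, sugar:1, … (9 more, each freq 1)
Words with frequency 2: doctor, fast, for, hot, in, ring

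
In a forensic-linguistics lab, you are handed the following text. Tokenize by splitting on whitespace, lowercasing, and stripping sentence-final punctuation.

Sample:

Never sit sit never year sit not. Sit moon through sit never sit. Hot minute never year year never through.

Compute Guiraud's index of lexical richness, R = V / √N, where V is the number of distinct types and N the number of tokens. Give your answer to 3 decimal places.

N = 20, V = 8.
√N = 4.472136
R = 8 / 4.472136 = 1.789

1.789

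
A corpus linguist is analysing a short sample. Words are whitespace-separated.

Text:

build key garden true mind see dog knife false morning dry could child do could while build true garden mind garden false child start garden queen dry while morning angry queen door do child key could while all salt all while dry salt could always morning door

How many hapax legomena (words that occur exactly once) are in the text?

6

Frequencies: garden:4, could:4, while:4, morning:3, dry:3, child:3, build:2, key:2, true:2, mind:2, false:2, do:2, queen:2, door:2, all:2, salt:2, see:1, dog:1, knife:1, start:1, … (2 more, each freq 1)
Hapax (freq=1): always, angry, dog, knife, see, start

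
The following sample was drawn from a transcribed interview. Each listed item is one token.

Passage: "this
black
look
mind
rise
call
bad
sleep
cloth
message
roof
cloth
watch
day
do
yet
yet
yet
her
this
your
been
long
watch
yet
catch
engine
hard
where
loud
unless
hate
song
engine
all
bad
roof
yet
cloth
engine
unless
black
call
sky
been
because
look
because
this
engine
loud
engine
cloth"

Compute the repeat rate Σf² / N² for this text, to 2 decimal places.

0.05

Frequencies: yet:5, engine:5, cloth:4, this:3, black:2, look:2, call:2, bad:2, roof:2, watch:2, been:2, loud:2, unless:2, because:2, mind:1, rise:1, sleep:1, message:1, day:1, do:1, … (10 more, each freq 1)
Σf² = 131; N² = 2809
Repeat rate = 131 / 2809 = 0.05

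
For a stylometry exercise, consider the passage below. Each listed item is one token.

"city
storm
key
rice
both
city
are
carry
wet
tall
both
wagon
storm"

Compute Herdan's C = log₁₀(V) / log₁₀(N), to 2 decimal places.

0.90

N = 13, V = 10.
log₁₀(V) = 1.000000, log₁₀(N) = 1.113943
C = 1.000000 / 1.113943 = 0.90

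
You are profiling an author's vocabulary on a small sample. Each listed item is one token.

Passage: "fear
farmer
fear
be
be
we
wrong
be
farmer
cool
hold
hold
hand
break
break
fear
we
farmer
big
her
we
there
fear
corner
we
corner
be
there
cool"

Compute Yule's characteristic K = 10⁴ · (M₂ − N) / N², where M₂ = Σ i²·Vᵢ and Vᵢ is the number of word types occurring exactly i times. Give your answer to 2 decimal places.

618.31

Frequencies: fear:4, be:4, we:4, farmer:3, cool:2, hold:2, break:2, there:2, corner:2, wrong:1, hand:1, big:1, her:1
N = 29. Frequency spectrum: V_1=4, V_2=5, V_3=1, V_4=3
M₂ = 1²·4 + 2²·5 + 3²·1 + 4²·3 = 81
K = 10000 × (81 − 29) / 29² = 618.31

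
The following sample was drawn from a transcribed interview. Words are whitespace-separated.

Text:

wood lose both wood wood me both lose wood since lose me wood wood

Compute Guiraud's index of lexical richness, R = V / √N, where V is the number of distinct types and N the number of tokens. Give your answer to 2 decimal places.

N = 14, V = 5.
√N = 3.741657
R = 5 / 3.741657 = 1.34

1.34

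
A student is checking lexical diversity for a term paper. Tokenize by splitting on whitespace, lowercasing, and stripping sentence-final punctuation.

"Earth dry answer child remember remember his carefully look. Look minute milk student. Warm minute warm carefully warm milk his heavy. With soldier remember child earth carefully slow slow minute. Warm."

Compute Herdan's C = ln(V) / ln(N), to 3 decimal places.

N = 31, V = 16.
ln(V) = 2.772589, ln(N) = 3.433987
C = 2.772589 / 3.433987 = 0.807

0.807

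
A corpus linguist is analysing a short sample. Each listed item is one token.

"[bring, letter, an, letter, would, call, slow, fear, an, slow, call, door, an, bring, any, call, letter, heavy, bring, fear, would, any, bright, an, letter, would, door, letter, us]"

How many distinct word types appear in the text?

12

Distinct types: {an, any, bright, bring, call, door, fear, heavy, letter, slow, us, would}
V = 12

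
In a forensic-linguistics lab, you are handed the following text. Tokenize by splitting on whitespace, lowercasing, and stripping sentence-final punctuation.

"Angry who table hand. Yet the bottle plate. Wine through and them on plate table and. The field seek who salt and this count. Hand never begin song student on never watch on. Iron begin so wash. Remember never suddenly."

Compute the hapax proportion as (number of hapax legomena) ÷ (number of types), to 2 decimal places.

Frequencies: and:3, on:3, never:3, who:2, table:2, hand:2, the:2, plate:2, begin:2, angry:1, yet:1, bottle:1, wine:1, through:1, them:1, field:1, seek:1, salt:1, this:1, count:1, … (8 more, each freq 1)
Hapax count = 19; type count = 28.
Ratio = 19 / 28 = 0.68

0.68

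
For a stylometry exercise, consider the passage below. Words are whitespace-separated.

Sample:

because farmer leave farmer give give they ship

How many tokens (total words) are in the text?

8

Tokens: because, farmer, leave, farmer, give, give, they, ship
N = 8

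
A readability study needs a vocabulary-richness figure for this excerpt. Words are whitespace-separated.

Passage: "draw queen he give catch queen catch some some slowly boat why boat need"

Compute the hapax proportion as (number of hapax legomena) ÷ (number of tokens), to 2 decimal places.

0.43

Frequencies: queen:2, catch:2, some:2, boat:2, draw:1, he:1, give:1, slowly:1, why:1, need:1
Hapax count = 6; token count = 14.
Ratio = 6 / 14 = 0.43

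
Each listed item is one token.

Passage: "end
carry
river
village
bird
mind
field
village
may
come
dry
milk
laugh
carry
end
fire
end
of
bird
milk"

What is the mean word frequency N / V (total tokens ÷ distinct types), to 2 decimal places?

1.43

N = 20 tokens, V = 14 types.
Mean frequency = N / V = 20 / 14 = 1.43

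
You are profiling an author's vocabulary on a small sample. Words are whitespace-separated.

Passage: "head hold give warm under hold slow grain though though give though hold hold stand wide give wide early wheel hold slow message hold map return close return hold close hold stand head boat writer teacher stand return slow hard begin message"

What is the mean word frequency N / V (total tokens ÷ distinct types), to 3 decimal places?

2.000

N = 42 tokens, V = 21 types.
Mean frequency = N / V = 42 / 21 = 2.000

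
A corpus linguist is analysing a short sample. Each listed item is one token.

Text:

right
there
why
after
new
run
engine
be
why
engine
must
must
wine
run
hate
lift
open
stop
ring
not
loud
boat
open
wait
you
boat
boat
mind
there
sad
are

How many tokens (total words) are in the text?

31

Tokens: right, there, why, after, new, run, engine, be, why, engine, must, must, wine, run, hate, lift, open, stop, ring, not, loud, boat, open, wait, you, boat, boat, mind, there, sad, are
N = 31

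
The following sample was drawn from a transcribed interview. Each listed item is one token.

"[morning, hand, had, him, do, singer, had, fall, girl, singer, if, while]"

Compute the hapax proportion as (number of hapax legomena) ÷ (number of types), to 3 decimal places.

0.800

Frequencies: had:2, singer:2, morning:1, hand:1, him:1, do:1, fall:1, girl:1, if:1, while:1
Hapax count = 8; type count = 10.
Ratio = 8 / 10 = 0.800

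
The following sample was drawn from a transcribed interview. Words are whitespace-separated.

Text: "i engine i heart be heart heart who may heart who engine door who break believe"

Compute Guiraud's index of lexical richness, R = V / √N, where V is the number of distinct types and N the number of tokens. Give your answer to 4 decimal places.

2.2500

N = 16, V = 9.
√N = 4.000000
R = 9 / 4.000000 = 2.2500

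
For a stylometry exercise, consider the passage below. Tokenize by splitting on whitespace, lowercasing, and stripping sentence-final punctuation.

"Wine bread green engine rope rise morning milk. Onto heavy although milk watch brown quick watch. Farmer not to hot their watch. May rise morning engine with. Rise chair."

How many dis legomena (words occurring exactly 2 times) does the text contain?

3

Frequencies: rise:3, watch:3, engine:2, morning:2, milk:2, wine:1, bread:1, green:1, rope:1, onto:1, heavy:1, although:1, brown:1, quick:1, farmer:1, not:1, to:1, hot:1, their:1, may:1, … (2 more, each freq 1)
Words with frequency 2: engine, milk, morning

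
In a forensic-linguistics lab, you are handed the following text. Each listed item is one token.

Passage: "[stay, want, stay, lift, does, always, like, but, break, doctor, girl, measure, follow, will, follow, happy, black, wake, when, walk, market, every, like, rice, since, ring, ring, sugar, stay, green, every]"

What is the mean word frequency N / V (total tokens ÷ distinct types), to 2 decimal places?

1.24

N = 31 tokens, V = 25 types.
Mean frequency = N / V = 31 / 25 = 1.24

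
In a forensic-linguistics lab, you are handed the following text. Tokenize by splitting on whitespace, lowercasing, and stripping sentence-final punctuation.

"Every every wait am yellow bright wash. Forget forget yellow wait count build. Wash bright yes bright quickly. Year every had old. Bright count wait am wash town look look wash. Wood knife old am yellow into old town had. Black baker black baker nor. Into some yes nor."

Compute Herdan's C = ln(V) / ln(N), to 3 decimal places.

N = 49, V = 23.
ln(V) = 3.135494, ln(N) = 3.891820
C = 3.135494 / 3.891820 = 0.806

0.806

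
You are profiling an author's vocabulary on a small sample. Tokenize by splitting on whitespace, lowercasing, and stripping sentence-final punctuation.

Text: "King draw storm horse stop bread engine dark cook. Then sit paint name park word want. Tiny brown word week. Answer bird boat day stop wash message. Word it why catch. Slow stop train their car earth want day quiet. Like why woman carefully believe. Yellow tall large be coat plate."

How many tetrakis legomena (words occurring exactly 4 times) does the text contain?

Frequencies: stop:3, word:3, want:2, day:2, why:2, king:1, draw:1, storm:1, horse:1, bread:1, engine:1, dark:1, cook:1, then:1, sit:1, paint:1, name:1, park:1, tiny:1, brown:1, … (24 more, each freq 1)
Words with frequency 4: (none)

0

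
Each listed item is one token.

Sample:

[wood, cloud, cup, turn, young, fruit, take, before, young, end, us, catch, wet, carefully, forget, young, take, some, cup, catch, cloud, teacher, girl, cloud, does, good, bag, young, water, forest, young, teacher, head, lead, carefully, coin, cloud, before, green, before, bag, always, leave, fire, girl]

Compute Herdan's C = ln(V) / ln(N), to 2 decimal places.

0.88

N = 45, V = 29.
ln(V) = 3.367296, ln(N) = 3.806662
C = 3.367296 / 3.806662 = 0.88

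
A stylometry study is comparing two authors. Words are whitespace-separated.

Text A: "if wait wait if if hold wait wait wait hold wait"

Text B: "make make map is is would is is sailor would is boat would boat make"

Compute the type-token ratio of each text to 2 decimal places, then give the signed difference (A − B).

-0.13

TTR(A) = 3/11 = 0.27
TTR(B) = 6/15 = 0.40
Difference = 0.27 − 0.40 = -0.13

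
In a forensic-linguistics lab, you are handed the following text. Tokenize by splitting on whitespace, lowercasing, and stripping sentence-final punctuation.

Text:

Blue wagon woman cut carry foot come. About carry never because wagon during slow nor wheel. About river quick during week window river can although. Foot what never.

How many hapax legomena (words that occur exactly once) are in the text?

14

Frequencies: wagon:2, carry:2, foot:2, about:2, never:2, during:2, river:2, blue:1, woman:1, cut:1, come:1, because:1, slow:1, nor:1, wheel:1, quick:1, week:1, window:1, can:1, although:1, … (1 more, each freq 1)
Hapax (freq=1): although, because, blue, can, come, cut, nor, quick, slow, week, what, wheel, window, woman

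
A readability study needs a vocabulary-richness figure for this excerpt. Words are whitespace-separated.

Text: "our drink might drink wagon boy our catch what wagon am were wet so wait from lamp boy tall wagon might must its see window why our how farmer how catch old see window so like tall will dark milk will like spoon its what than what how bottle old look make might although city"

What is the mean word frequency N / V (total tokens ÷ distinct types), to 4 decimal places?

1.6176

N = 55 tokens, V = 34 types.
Mean frequency = N / V = 55 / 34 = 1.6176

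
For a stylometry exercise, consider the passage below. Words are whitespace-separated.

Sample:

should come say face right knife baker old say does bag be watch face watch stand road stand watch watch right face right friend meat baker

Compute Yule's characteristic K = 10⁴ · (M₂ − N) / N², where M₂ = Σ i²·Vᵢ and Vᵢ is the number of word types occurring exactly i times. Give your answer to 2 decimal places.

443.79

Frequencies: watch:4, face:3, right:3, say:2, baker:2, stand:2, should:1, come:1, knife:1, old:1, does:1, bag:1, be:1, road:1, friend:1, meat:1
N = 26. Frequency spectrum: V_1=10, V_2=3, V_3=2, V_4=1
M₂ = 1²·10 + 2²·3 + 3²·2 + 4²·1 = 56
K = 10000 × (56 − 26) / 26² = 443.79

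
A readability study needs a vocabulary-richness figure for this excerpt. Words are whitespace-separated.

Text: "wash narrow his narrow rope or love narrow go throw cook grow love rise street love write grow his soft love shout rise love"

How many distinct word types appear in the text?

15

Distinct types: {cook, go, grow, his, love, narrow, or, rise, rope, shout, soft, street, throw, wash, write}
V = 15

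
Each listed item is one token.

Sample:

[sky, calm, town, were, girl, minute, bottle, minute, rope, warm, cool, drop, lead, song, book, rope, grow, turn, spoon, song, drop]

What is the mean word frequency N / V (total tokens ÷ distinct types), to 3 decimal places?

N = 21 tokens, V = 17 types.
Mean frequency = N / V = 21 / 17 = 1.235

1.235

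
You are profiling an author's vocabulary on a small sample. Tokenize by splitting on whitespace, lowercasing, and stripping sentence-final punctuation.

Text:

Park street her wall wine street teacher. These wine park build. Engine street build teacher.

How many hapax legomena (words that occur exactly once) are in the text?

4

Frequencies: street:3, park:2, wine:2, teacher:2, build:2, her:1, wall:1, these:1, engine:1
Hapax (freq=1): engine, her, these, wall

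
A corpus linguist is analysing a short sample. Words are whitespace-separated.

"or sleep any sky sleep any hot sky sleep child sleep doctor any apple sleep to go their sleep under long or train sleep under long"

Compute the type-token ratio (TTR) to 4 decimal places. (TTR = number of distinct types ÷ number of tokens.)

0.5385

N = 26 tokens, V = 14 types.
TTR = V / N = 14 / 26 = 0.5385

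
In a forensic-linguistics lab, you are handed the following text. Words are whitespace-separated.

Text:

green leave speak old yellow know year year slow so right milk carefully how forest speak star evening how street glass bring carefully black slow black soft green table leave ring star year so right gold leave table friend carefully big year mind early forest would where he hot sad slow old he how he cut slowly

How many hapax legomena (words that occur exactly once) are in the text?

Frequencies: year:4, leave:3, slow:3, carefully:3, how:3, he:3, green:2, speak:2, old:2, so:2, right:2, forest:2, star:2, black:2, table:2, yellow:1, know:1, milk:1, evening:1, street:1, … (15 more, each freq 1)
Hapax (freq=1): big, bring, cut, early, evening, friend, glass, gold, hot, know, milk, mind, ring, sad, slowly, soft, street, where, would, yellow

20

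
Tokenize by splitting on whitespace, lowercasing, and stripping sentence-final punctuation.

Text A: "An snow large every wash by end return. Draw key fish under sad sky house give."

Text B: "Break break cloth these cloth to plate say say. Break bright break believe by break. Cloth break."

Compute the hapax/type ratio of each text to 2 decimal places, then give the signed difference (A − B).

0.33

A: hapax=16, V=16, ratio=1.00
B: hapax=6, V=9, ratio=0.67
Difference = 1.00 − 0.67 = 0.33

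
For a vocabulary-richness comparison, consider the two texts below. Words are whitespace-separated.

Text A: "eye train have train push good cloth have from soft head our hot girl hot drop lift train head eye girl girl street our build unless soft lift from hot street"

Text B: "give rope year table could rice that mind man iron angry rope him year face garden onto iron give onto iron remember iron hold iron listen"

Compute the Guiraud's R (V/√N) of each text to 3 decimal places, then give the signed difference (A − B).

A: V=17, N=31, R=3.053
B: V=18, N=26, R=3.530
Difference = 3.053 − 3.530 = -0.477

-0.477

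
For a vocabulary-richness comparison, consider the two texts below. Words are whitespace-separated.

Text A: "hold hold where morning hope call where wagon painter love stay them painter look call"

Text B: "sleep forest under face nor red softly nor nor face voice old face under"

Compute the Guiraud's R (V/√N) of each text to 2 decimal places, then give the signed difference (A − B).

A: V=11, N=15, R=2.84
B: V=9, N=14, R=2.41
Difference = 2.84 − 2.41 = 0.43

0.43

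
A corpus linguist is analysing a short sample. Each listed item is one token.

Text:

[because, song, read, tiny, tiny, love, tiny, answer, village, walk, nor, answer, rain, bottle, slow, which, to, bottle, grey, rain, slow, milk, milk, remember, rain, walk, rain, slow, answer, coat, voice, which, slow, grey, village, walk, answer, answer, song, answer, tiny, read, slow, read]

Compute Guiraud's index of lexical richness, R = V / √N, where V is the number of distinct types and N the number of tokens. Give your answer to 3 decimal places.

2.864

N = 44, V = 19.
√N = 6.633250
R = 19 / 6.633250 = 2.864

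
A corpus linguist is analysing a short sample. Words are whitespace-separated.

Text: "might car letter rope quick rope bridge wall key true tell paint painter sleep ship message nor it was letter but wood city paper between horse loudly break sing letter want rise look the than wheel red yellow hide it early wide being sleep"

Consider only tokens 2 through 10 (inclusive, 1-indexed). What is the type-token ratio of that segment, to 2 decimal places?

0.89

Segment tokens 2–10: car, letter, rope, quick, rope, bridge, wall, key, true
Segment N = 9, segment V = 8.
TTR = 8 / 9 = 0.89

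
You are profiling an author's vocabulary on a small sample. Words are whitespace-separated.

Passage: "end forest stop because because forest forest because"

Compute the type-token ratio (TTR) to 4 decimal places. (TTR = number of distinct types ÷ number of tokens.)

0.5000

N = 8 tokens, V = 4 types.
TTR = V / N = 4 / 8 = 0.5000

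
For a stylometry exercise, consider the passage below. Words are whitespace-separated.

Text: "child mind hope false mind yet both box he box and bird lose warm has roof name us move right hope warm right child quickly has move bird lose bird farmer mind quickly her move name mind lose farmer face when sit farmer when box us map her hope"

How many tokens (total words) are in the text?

Tokens: child, mind, hope, false, mind, yet, both, box, he, box, and, bird, lose, warm, has, roof, name, us, move, right, hope, warm, right, child, quickly, has, move, bird, lose, bird, farmer, mind, quickly, her, move, name, mind, lose, farmer, face, when, sit, farmer, when, box, us, map, her, hope
N = 49

49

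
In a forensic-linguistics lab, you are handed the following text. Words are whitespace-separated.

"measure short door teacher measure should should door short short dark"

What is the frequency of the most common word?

Frequencies: short:3, measure:2, door:2, should:2, teacher:1, dark:1
Most common: 'short' with frequency 3.

3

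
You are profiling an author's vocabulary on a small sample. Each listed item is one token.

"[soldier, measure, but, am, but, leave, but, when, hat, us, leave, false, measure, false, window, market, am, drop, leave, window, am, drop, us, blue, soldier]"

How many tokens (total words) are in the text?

25

Tokens: soldier, measure, but, am, but, leave, but, when, hat, us, leave, false, measure, false, window, market, am, drop, leave, window, am, drop, us, blue, soldier
N = 25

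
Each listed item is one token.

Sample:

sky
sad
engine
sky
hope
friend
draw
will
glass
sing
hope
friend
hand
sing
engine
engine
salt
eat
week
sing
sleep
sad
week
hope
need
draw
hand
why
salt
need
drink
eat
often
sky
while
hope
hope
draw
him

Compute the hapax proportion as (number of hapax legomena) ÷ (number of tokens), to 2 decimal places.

Frequencies: hope:5, sky:3, engine:3, draw:3, sing:3, sad:2, friend:2, hand:2, salt:2, eat:2, week:2, need:2, will:1, glass:1, sleep:1, why:1, drink:1, often:1, while:1, him:1
Hapax count = 8; token count = 39.
Ratio = 8 / 39 = 0.21

0.21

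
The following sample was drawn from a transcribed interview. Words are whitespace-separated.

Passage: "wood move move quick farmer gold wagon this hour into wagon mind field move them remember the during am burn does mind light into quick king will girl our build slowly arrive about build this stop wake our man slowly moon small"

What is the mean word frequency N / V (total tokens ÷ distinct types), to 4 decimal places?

N = 42 tokens, V = 32 types.
Mean frequency = N / V = 42 / 32 = 1.3125

1.3125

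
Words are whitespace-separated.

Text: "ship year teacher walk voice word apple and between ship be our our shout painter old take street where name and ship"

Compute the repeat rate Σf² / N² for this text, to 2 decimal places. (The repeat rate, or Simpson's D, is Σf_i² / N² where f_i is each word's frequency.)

Frequencies: ship:3, and:2, our:2, year:1, teacher:1, walk:1, voice:1, word:1, apple:1, between:1, be:1, shout:1, painter:1, old:1, take:1, street:1, where:1, name:1
Σf² = 32; N² = 484
Repeat rate = 32 / 484 = 0.07

0.07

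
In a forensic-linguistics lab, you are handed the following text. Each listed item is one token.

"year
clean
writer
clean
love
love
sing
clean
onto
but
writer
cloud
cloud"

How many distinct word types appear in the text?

Distinct types: {but, clean, cloud, love, onto, sing, writer, year}
V = 8

8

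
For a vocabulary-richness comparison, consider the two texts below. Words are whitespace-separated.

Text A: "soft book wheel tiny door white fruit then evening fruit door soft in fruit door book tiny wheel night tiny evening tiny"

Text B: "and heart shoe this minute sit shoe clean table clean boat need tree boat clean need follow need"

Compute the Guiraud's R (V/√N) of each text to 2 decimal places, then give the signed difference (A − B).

A: V=11, N=22, R=2.35
B: V=12, N=18, R=2.83
Difference = 2.35 − 2.83 = -0.48

-0.48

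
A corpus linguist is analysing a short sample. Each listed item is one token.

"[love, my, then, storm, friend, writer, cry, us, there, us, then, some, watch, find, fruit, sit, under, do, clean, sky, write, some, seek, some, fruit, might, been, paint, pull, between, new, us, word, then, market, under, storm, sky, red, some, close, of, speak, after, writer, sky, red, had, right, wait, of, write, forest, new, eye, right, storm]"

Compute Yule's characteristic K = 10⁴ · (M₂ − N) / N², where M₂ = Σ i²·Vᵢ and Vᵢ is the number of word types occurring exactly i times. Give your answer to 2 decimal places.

Frequencies: some:4, then:3, storm:3, us:3, sky:3, writer:2, fruit:2, under:2, write:2, new:2, red:2, of:2, right:2, love:1, my:1, friend:1, cry:1, there:1, watch:1, find:1, … (18 more, each freq 1)
N = 57. Frequency spectrum: V_1=25, V_2=8, V_3=4, V_4=1
M₂ = 1²·25 + 2²·8 + 3²·4 + 4²·1 = 109
K = 10000 × (109 − 57) / 57² = 160.05

160.05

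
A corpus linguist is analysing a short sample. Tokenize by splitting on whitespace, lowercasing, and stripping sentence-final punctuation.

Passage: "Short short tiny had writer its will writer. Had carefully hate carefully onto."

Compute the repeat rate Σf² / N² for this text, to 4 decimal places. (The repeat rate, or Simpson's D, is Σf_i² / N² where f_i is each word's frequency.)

0.1243

Frequencies: short:2, had:2, writer:2, carefully:2, tiny:1, its:1, will:1, hate:1, onto:1
Σf² = 21; N² = 169
Repeat rate = 21 / 169 = 0.1243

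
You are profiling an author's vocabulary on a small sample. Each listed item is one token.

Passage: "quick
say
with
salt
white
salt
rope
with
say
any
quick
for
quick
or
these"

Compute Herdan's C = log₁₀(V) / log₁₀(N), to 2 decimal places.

N = 15, V = 10.
log₁₀(V) = 1.000000, log₁₀(N) = 1.176091
C = 1.000000 / 1.176091 = 0.85

0.85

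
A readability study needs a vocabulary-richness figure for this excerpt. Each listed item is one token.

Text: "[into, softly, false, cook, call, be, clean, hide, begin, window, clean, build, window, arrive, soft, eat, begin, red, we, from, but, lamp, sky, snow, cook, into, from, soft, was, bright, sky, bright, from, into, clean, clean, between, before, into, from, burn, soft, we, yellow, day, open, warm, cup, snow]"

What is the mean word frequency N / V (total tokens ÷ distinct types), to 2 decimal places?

1.58

N = 49 tokens, V = 31 types.
Mean frequency = N / V = 49 / 31 = 1.58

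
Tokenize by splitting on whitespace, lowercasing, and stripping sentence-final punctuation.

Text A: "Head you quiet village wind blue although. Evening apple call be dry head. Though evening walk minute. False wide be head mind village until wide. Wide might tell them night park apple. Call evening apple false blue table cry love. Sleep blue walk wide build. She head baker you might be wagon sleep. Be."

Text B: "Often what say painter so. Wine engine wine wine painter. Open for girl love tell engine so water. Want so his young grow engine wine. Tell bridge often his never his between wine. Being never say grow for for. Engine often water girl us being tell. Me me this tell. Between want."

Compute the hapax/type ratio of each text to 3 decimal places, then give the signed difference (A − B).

0.302

A: hapax=19, V=32, ratio=0.594
B: hapax=7, V=24, ratio=0.292
Difference = 0.594 − 0.292 = 0.302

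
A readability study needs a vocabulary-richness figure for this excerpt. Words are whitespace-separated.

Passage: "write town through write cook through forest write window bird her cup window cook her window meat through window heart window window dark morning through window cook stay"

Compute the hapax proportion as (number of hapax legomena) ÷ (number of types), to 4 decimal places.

Frequencies: window:7, through:4, write:3, cook:3, her:2, town:1, forest:1, bird:1, cup:1, meat:1, heart:1, dark:1, morning:1, stay:1
Hapax count = 9; type count = 14.
Ratio = 9 / 14 = 0.6429

0.6429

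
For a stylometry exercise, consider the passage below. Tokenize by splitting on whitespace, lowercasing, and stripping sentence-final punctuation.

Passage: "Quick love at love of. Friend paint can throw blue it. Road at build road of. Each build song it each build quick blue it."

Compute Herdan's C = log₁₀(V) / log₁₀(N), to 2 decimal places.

0.82

N = 25, V = 14.
log₁₀(V) = 1.146128, log₁₀(N) = 1.397940
C = 1.146128 / 1.397940 = 0.82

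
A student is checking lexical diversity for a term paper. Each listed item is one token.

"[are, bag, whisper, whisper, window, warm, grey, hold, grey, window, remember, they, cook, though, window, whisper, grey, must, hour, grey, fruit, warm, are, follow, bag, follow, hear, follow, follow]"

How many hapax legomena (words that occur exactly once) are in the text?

Frequencies: grey:4, follow:4, whisper:3, window:3, are:2, bag:2, warm:2, hold:1, remember:1, they:1, cook:1, though:1, must:1, hour:1, fruit:1, hear:1
Hapax (freq=1): cook, fruit, hear, hold, hour, must, remember, they, though

9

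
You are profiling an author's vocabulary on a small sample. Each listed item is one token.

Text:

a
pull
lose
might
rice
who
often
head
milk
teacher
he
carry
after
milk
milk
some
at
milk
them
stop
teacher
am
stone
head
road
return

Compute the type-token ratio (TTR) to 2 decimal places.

0.81

N = 26 tokens, V = 21 types.
TTR = V / N = 21 / 26 = 0.81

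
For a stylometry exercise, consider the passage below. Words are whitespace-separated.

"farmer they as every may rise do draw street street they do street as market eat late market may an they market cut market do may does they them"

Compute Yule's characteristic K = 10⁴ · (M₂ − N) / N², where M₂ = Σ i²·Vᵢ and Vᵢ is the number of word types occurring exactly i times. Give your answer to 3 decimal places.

Frequencies: they:4, market:4, may:3, do:3, street:3, as:2, farmer:1, every:1, rise:1, draw:1, eat:1, late:1, an:1, cut:1, does:1, them:1
N = 29. Frequency spectrum: V_1=10, V_2=1, V_3=3, V_4=2
M₂ = 1²·10 + 2²·1 + 3²·3 + 4²·2 = 73
K = 10000 × (73 − 29) / 29² = 523.187

523.187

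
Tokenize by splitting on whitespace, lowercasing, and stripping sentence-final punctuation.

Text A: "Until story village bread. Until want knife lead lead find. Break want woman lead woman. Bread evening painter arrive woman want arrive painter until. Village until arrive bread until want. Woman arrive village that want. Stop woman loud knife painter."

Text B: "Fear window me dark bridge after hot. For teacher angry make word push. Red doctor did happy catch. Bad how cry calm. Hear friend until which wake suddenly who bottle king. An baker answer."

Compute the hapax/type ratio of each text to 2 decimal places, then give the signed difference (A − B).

A: hapax=7, V=16, ratio=0.44
B: hapax=34, V=34, ratio=1.00
Difference = 0.44 − 1.00 = -0.56

-0.56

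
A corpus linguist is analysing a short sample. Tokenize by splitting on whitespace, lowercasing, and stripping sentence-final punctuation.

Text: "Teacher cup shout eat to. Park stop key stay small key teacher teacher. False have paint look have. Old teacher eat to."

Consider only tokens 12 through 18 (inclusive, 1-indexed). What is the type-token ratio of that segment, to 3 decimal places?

Segment tokens 12–18: teacher, teacher, false, have, paint, look, have
Segment N = 7, segment V = 5.
TTR = 5 / 7 = 0.714

0.714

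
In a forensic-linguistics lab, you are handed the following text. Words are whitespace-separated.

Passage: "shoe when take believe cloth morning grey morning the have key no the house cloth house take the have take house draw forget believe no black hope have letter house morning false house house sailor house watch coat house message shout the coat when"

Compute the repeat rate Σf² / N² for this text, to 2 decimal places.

0.07

Frequencies: house:8, the:4, take:3, morning:3, have:3, when:2, believe:2, cloth:2, no:2, coat:2, shoe:1, grey:1, key:1, draw:1, forget:1, black:1, hope:1, letter:1, false:1, sailor:1, … (3 more, each freq 1)
Σf² = 140; N² = 1936
Repeat rate = 140 / 1936 = 0.07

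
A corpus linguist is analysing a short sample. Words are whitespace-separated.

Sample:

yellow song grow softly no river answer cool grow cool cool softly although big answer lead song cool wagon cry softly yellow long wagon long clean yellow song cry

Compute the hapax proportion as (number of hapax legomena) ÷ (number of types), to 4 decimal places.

Frequencies: cool:4, yellow:3, song:3, softly:3, grow:2, answer:2, wagon:2, cry:2, long:2, no:1, river:1, although:1, big:1, lead:1, clean:1
Hapax count = 6; type count = 15.
Ratio = 6 / 15 = 0.4000

0.4000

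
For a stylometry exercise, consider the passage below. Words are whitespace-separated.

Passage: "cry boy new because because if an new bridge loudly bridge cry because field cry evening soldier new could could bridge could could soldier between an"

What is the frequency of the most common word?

4

Frequencies: could:4, cry:3, new:3, because:3, bridge:3, an:2, soldier:2, boy:1, if:1, loudly:1, field:1, evening:1, between:1
Most common: 'could' with frequency 4.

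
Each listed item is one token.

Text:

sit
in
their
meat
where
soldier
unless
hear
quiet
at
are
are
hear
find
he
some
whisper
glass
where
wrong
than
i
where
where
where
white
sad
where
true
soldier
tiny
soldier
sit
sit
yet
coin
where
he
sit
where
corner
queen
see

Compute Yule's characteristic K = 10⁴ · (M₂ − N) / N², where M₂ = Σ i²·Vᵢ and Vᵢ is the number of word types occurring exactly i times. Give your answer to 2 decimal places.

Frequencies: where:8, sit:4, soldier:3, hear:2, are:2, he:2, in:1, their:1, meat:1, unless:1, quiet:1, at:1, find:1, some:1, whisper:1, glass:1, wrong:1, than:1, i:1, white:1, … (8 more, each freq 1)
N = 43. Frequency spectrum: V_1=22, V_2=3, V_3=1, V_4=1, V_8=1
M₂ = 1²·22 + 2²·3 + 3²·1 + 4²·1 + 8²·1 = 123
K = 10000 × (123 − 43) / 43² = 432.67

432.67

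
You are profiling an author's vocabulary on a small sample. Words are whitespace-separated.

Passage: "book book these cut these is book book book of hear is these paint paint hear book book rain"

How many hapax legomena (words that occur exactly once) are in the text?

3

Frequencies: book:7, these:3, is:2, hear:2, paint:2, cut:1, of:1, rain:1
Hapax (freq=1): cut, of, rain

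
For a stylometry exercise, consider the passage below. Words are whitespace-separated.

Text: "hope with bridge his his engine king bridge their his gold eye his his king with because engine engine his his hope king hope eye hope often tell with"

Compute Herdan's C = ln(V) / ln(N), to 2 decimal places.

0.74

N = 29, V = 12.
ln(V) = 2.484907, ln(N) = 3.367296
C = 2.484907 / 3.367296 = 0.74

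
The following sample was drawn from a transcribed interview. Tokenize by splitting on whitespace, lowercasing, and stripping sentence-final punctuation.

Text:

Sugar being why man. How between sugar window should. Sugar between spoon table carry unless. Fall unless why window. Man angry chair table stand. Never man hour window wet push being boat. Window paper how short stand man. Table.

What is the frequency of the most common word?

Frequencies: man:4, window:4, sugar:3, table:3, being:2, why:2, how:2, between:2, unless:2, stand:2, should:1, spoon:1, carry:1, fall:1, angry:1, chair:1, never:1, hour:1, wet:1, push:1, … (3 more, each freq 1)
Most common: 'man' with frequency 4.

4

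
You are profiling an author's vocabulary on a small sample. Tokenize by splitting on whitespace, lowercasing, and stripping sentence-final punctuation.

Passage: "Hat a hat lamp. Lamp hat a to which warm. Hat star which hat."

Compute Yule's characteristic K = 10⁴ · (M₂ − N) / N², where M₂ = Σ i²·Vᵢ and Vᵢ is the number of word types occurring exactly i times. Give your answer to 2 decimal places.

Frequencies: hat:5, a:2, lamp:2, which:2, to:1, warm:1, star:1
N = 14. Frequency spectrum: V_1=3, V_2=3, V_5=1
M₂ = 1²·3 + 2²·3 + 5²·1 = 40
K = 10000 × (40 − 14) / 14² = 1326.53

1326.53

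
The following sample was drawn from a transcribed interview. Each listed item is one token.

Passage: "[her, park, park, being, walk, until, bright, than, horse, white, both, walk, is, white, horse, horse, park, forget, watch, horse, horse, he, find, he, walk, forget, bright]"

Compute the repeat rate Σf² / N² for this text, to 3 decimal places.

Frequencies: horse:5, park:3, walk:3, bright:2, white:2, forget:2, he:2, her:1, being:1, until:1, than:1, both:1, is:1, watch:1, find:1
Σf² = 67; N² = 729
Repeat rate = 67 / 729 = 0.092

0.092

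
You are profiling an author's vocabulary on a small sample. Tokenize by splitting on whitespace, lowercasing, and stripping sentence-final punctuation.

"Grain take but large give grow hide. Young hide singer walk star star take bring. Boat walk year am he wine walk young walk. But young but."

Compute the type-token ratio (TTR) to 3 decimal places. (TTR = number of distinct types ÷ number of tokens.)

0.630

N = 27 tokens, V = 17 types.
TTR = V / N = 17 / 27 = 0.630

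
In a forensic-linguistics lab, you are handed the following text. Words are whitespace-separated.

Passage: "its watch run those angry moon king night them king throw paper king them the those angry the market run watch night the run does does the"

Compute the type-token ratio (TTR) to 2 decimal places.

0.52

N = 27 tokens, V = 14 types.
TTR = V / N = 14 / 27 = 0.52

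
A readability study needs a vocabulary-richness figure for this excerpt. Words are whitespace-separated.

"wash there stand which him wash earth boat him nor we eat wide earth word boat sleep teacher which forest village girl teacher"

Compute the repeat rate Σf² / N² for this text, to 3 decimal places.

0.066

Frequencies: wash:2, which:2, him:2, earth:2, boat:2, teacher:2, there:1, stand:1, nor:1, we:1, eat:1, wide:1, word:1, sleep:1, forest:1, village:1, girl:1
Σf² = 35; N² = 529
Repeat rate = 35 / 529 = 0.066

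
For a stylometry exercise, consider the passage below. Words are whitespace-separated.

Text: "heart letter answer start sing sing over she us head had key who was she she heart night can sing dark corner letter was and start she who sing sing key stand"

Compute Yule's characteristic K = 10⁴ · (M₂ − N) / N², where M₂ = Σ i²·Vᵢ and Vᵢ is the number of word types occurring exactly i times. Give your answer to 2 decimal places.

429.69

Frequencies: sing:5, she:4, heart:2, letter:2, start:2, key:2, who:2, was:2, answer:1, over:1, us:1, head:1, had:1, night:1, can:1, dark:1, corner:1, and:1, stand:1
N = 32. Frequency spectrum: V_1=11, V_2=6, V_4=1, V_5=1
M₂ = 1²·11 + 2²·6 + 4²·1 + 5²·1 = 76
K = 10000 × (76 − 32) / 32² = 429.69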